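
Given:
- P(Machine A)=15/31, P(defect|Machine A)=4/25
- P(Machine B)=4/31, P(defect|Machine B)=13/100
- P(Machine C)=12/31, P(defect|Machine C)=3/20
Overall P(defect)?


P(B) = Σ P(B|Aᵢ)×P(Aᵢ)
  4/25×15/31 = 12/155
  13/100×4/31 = 13/775
  3/20×12/31 = 9/155
Sum = 118/775

P(defect) = 118/775 ≈ 15.23%


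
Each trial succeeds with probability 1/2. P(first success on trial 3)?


Geometric: P(X=3) = (1-p)^(k-1)×p = (1/2)^2×1/2 = 1/8

P(X=3) = 1/8 ≈ 12.50%


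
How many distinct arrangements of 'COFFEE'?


Letters: 6, freq: {'C': 1, 'O': 1, 'F': 2, 'E': 2}
6!/(1!×1!×2!×2!) = 720/4 = 180

180


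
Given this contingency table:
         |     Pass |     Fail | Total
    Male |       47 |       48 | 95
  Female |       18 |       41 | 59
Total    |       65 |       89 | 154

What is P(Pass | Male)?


P(Pass | Male) = 47/(47+48) = 47/95

P(Pass|Male) = 47/95 ≈ 49.47%


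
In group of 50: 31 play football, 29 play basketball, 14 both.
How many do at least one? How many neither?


|A∪B| = 31+29-14 = 46
Neither = 50-46 = 4

At least one: 46; Neither: 4


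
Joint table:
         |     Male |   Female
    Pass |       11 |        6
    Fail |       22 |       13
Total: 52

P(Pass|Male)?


P(Pass|Male) = 11/(11+22) = 11/33 = 1/3

P = 1/3 ≈ 33.33%


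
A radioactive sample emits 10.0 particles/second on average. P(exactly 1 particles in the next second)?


Poisson(λ=10.0): P(X=1) = e^(-λ)×λ^k/k!
= e^(-10.0) × 10.0^1 / 1!
≈ 4.539992976e-05 × 10 / 1 ≈ 0.000454

P(X=1) ≈ 0.000454 ≈ 0.05%


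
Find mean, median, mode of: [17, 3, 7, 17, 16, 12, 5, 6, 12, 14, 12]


Sorted: [3, 5, 6, 7, 12, 12, 12, 14, 16, 17, 17]
Mean = 121/11 = 11
Median = 12
Freq: {17: 2, 3: 1, 7: 1, 16: 1, 12: 3, 5: 1, 6: 1, 14: 1}
Mode: [12]

Mean=11, Median=12, Mode=12


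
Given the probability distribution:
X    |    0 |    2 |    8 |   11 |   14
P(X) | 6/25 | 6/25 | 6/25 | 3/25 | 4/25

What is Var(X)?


E[X] = 149/25
E[X²] = 311/5
Var(X) = E[X²] - (E[X])² = 311/5 - 22201/625 = 16674/625

Var(X) = 16674/625 ≈ 26.6784


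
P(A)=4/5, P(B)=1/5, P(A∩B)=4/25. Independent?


P(A)×P(B) = 4/25
P(A∩B) = 4/25
Equal ✓ → Independent

Yes, independent


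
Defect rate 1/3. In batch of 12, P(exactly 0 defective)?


Binomial: P(X=0) = C(12,0)×p^0×(1-p)^12
= 1 × 1 × 4096/531441 = 4096/531441

P(X=0) = 4096/531441 ≈ 0.77%


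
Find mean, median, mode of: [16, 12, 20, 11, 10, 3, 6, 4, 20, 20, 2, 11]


Sorted: [2, 3, 4, 6, 10, 11, 11, 12, 16, 20, 20, 20]
Mean = 135/12 = 45/4
Median = 11
Freq: {16: 1, 12: 1, 20: 3, 11: 2, 10: 1, 3: 1, 6: 1, 4: 1, 2: 1}
Mode: [20]

Mean=45/4, Median=11, Mode=20


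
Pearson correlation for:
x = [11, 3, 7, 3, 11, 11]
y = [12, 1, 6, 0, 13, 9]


n=6, Σx=46, Σy=41, Σxy=419, Σx²=430, Σy²=431
r = (6×419 - 46×41)/√((6×430 - 46²)(6×431 - 41²))
= 628/√(464×905) = 628/√419920 ≈ 628/648.0123 ≈ 0.9691

r ≈ 0.9691


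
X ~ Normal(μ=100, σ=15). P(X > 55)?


z = (55-100)/15 = -3.0
P(X > 55) = 1 - P(Z ≤ -3.0) = 1 - 0.0013 = 0.9987

P(X > 55) ≈ 0.9987


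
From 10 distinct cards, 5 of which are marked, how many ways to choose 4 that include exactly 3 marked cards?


Choose 3 of the 5 marked cards and 1 of the other 5 cards:
C(5,3)×C(5,1) = 10×5 = 50

50


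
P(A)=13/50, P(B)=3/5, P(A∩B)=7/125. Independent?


P(A)×P(B) = 39/250
P(A∩B) = 7/125
Not equal → NOT independent

No, not independent


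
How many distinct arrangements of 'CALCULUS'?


Letters: 8, freq: {'C': 2, 'A': 1, 'L': 2, 'U': 2, 'S': 1}
8!/(2!×1!×2!×2!×1!) = 40320/8 = 5040

5040


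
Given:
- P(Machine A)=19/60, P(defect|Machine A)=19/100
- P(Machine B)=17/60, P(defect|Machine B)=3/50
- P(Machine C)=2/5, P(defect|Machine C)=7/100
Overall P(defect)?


P(B) = Σ P(B|Aᵢ)×P(Aᵢ)
  19/100×19/60 = 361/6000
  3/50×17/60 = 17/1000
  7/100×2/5 = 7/250
Sum = 631/6000

P(defect) = 631/6000 ≈ 10.52%


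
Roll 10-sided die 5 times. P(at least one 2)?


P(no 2)^5 = (9/10)^5 = 59049/100000
P(≥1) = 1 - 59049/100000 = 40951/100000

P = 40951/100000 ≈ 40.95%


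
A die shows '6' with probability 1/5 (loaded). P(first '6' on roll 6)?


Geometric: P(X=6) = (1-p)^(k-1)×p = (4/5)^5×1/5 = 1024/15625

P(X=6) = 1024/15625 ≈ 6.55%


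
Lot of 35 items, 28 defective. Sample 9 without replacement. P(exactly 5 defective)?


Hypergeometric: C(28,5)×C(7,4)/C(35,9)
= 98280×35/70607460 = 8190/168113

P(X=5) = 8190/168113 ≈ 4.87%


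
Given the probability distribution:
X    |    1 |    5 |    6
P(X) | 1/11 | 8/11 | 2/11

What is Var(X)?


E[X] = 53/11
E[X²] = 273/11
Var(X) = E[X²] - (E[X])² = 273/11 - 2809/121 = 194/121

Var(X) = 194/121 ≈ 1.6033


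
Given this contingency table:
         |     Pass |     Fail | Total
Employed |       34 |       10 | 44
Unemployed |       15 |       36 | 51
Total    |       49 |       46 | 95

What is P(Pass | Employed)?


P(Pass | Employed) = 34/(34+10) = 34/44 = 17/22

P(Pass|Employed) = 17/22 ≈ 77.27%


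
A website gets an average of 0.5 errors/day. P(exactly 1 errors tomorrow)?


Poisson(λ=0.5): P(X=1) = e^(-λ)×λ^k/k!
= e^(-0.5) × 0.5^1 / 1!
≈ 0.6065306597 × 0.5 / 1 ≈ 0.303265

P(X=1) ≈ 0.303265 ≈ 30.33%


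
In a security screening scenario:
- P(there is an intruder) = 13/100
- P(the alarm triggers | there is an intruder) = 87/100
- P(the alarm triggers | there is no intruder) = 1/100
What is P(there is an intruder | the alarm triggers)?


Using Bayes' theorem:
P(A|B) = P(B|A)·P(A) / P(B)

P(the alarm triggers) = 87/100 × 13/100 + 1/100 × 87/100
= 1131/10000 + 87/10000 = 609/5000

P(there is an intruder|the alarm triggers) = (1131/10000) / (609/5000) = 13/14

P(there is an intruder|the alarm triggers) = 13/14 ≈ 92.86%


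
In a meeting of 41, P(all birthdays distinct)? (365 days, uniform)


P(all different) = Π(365-i)/365 for i=0..40
= (365/365)×(364/365)×...×(325/365)
= 0.096848

P ≈ 0.0968 ≈ 9.68%


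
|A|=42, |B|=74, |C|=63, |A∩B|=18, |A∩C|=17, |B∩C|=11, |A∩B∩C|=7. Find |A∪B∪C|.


|A∪B∪C| = 42+74+63-18-17-11+7 = 140

|A∪B∪C| = 140


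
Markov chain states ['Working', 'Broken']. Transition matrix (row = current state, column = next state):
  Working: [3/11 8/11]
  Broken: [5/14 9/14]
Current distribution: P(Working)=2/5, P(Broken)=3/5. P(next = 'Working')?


P(next=Working) = Σᵢ P(now=i)×P(i→Working)
= 2/5×3/11 + 3/5×5/14
= 6/55 + 3/14 = 249/770

P = 249/770 ≈ 0.3234


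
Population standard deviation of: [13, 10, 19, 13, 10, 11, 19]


Mean = 95/7
  (13-95/7)²=16/49
  (10-95/7)²=625/49
  (19-95/7)²=1444/49
  (13-95/7)²=16/49
  (10-95/7)²=625/49
  (11-95/7)²=324/49
  (19-95/7)²=1444/49
Σ(x-μ)² = 642/7
σ² = (642/7)/7 = 642/49

σ = √(642/49) ≈ 3.6197


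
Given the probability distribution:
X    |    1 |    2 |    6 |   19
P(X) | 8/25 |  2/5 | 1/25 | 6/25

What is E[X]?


E[X] = Σ x·P(X=x)
= (1)×(8/25) + (2)×(2/5) + (6)×(1/25) + (19)×(6/25)
= 148/25

E[X] = 148/25


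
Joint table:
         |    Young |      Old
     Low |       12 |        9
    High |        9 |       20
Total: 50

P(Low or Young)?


P(Low∨Young) = P(Low) + P(Young) - P(Low∧Young)
= (21 + 21 - 12)/50 = 30/50 = 3/5

P = 3/5 ≈ 60.00%


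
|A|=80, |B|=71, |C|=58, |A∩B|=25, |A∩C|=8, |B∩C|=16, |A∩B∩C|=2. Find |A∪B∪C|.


|A∪B∪C| = 80+71+58-25-8-16+2 = 162

|A∪B∪C| = 162


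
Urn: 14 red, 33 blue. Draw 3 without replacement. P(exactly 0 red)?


Hypergeometric: C(14,0)×C(33,3)/C(47,3)
= 1×5456/16215 = 5456/16215

P(X=0) = 5456/16215 ≈ 33.65%


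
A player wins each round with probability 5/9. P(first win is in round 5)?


Geometric: P(X=5) = (1-p)^(k-1)×p = (4/9)^4×5/9 = 1280/59049

P(X=5) = 1280/59049 ≈ 2.17%


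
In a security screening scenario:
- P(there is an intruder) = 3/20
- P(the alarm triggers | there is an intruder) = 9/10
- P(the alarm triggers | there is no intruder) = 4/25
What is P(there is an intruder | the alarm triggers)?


Using Bayes' theorem:
P(A|B) = P(B|A)·P(A) / P(B)

P(the alarm triggers) = 9/10 × 3/20 + 4/25 × 17/20
= 27/200 + 17/125 = 271/1000

P(there is an intruder|the alarm triggers) = (27/200) / (271/1000) = 135/271

P(there is an intruder|the alarm triggers) = 135/271 ≈ 49.82%


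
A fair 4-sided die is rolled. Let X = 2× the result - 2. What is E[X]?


E[die] = (1+4)/2 = 5/2
E[X] = 2×5/2 - 2 = 3

E[X] = 3


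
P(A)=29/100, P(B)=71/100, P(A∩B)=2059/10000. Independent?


P(A)×P(B) = 2059/10000
P(A∩B) = 2059/10000
Equal ✓ → Independent

Yes, independent


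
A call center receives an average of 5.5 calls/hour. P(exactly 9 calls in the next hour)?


Poisson(λ=5.5): P(X=9) = e^(-λ)×λ^k/k!
= e^(-5.5) × 5.5^9 / 9!
≈ 0.004086771438 × 4605366.58398 / 362880 ≈ 0.051866

P(X=9) ≈ 0.051866 ≈ 5.19%


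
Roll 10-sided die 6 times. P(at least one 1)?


P(no 1)^6 = (9/10)^6 = 531441/1000000
P(≥1) = 1 - 531441/1000000 = 468559/1000000

P = 468559/1000000 ≈ 46.86%


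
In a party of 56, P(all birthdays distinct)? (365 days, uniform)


P(all different) = Π(365-i)/365 for i=0..55
= (365/365)×(364/365)×...×(310/365)
= 0.011668

P ≈ 0.0117 ≈ 1.17%


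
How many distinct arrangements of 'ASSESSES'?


Letters: 8, freq: {'A': 1, 'S': 5, 'E': 2}
8!/(1!×5!×2!) = 40320/240 = 168

168


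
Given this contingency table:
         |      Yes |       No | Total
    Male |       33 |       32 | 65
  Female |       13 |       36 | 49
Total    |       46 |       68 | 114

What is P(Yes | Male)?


P(Yes | Male) = 33/(33+32) = 33/65

P(Yes|Male) = 33/65 ≈ 50.77%


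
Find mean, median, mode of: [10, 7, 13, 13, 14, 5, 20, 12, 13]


Sorted: [5, 7, 10, 12, 13, 13, 13, 14, 20]
Mean = 107/9
Median = 13
Freq: {10: 1, 7: 1, 13: 3, 14: 1, 5: 1, 20: 1, 12: 1}
Mode: [13]

Mean=107/9, Median=13, Mode=13


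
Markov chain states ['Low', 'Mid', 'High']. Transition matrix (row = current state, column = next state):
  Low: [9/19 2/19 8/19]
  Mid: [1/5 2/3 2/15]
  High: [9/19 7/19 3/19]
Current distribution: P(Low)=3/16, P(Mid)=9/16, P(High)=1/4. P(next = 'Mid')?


P(next=Mid) = Σᵢ P(now=i)×P(i→Mid)
= 3/16×2/19 + 9/16×2/3 + 1/4×7/19
= 3/152 + 3/8 + 7/76 = 37/76

P = 37/76 ≈ 0.4868


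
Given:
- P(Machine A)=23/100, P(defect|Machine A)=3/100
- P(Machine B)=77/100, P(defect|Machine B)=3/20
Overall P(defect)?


P(B) = Σ P(B|Aᵢ)×P(Aᵢ)
  3/100×23/100 = 69/10000
  3/20×77/100 = 231/2000
Sum = 153/1250

P(defect) = 153/1250 ≈ 12.24%


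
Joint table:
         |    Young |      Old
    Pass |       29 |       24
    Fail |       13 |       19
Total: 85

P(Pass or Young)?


P(Pass∨Young) = P(Pass) + P(Young) - P(Pass∧Young)
= (53 + 42 - 29)/85 = 66/85

P = 66/85 ≈ 77.65%


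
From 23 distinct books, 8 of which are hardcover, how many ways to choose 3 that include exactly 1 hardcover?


Choose 1 of the 8 hardcovers and 2 of the other 15 books:
C(8,1)×C(15,2) = 8×105 = 840

840


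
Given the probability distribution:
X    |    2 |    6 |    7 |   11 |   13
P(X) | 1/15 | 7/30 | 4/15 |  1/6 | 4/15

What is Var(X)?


E[X] = 87/10
E[X²] = 2609/30
Var(X) = E[X²] - (E[X])² = 2609/30 - 7569/100 = 3383/300

Var(X) = 3383/300 ≈ 11.2767


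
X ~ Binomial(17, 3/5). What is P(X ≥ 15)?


P(X ≥ 15) = Σ P(X=i) for i=15..17
P(X=15) = 7805805408/762939453125
P(X=16) = 1463588514/762939453125
P(X=17) = 129140163/762939453125
Sum = 1879706817/152587890625

P(X ≥ 15) = 1879706817/152587890625 ≈ 1.23%


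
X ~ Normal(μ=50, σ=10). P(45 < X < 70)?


z₁=(45-50)/10=-0.5, z₂=(70-50)/10=2.0
P = Φ(2.0) - Φ(-0.5) = 0.977250 - 0.308538 = 0.668712 ≈ 0.6687

P(45 < X < 70) ≈ 0.6687


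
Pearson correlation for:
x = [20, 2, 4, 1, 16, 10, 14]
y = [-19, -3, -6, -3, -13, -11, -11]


n=7, Σx=67, Σy=-66, Σxy=-885, Σx²=973, Σy²=826
r = (7×(-885) - 67×(-66))/√((7×973 - 67²)(7×826 - (-66)²))
= -1773/√(2322×1426) = -1773/√3311172 ≈ -1773/1819.6626 ≈ -0.9744

r ≈ -0.9744


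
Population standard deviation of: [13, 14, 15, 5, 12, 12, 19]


Mean = 90/7
  (13-90/7)²=1/49
  (14-90/7)²=64/49
  (15-90/7)²=225/49
  (5-90/7)²=3025/49
  (12-90/7)²=36/49
  (12-90/7)²=36/49
  (19-90/7)²=1849/49
Σ(x-μ)² = 748/7
σ² = (748/7)/7 = 748/49

σ = √(748/49) ≈ 3.9071


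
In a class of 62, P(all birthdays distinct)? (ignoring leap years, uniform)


P(all different) = Π(365-i)/365 for i=0..61
= (365/365)×(364/365)×...×(304/365)
= 0.004090

P ≈ 0.0041 ≈ 0.41%


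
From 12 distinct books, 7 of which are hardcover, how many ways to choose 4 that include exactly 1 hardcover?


Choose 1 of the 7 hardcovers and 3 of the other 5 books:
C(7,1)×C(5,3) = 7×10 = 70

70


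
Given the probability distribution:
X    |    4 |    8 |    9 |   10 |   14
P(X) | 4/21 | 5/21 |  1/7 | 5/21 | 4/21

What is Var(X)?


E[X] = 9
E[X²] = 91
Var(X) = E[X²] - (E[X])² = 91 - 81 = 10

Var(X) = 10 ≈ 10.0000


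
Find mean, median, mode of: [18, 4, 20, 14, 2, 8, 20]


Sorted: [2, 4, 8, 14, 18, 20, 20]
Mean = 86/7
Median = 14
Freq: {18: 1, 4: 1, 20: 2, 14: 1, 2: 1, 8: 1}
Mode: [20]

Mean=86/7, Median=14, Mode=20


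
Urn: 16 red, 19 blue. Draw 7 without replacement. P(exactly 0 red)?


Hypergeometric: C(16,0)×C(19,7)/C(35,7)
= 1×50388/6724520 = 741/98890

P(X=0) = 741/98890 ≈ 0.75%


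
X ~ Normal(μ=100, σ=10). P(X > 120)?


z = (120-100)/10 = 2.0
P(X > 120) = 1 - P(Z ≤ 2.0) = 1 - 0.9772 = 0.0228

P(X > 120) ≈ 0.0228


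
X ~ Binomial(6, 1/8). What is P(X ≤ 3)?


P(X ≤ 3) = Σ P(X=i) for i=0..3
P(X=0) = 117649/262144
P(X=1) = 50421/131072
P(X=2) = 36015/262144
P(X=3) = 1715/65536
Sum = 130683/131072

P(X ≤ 3) = 130683/131072 ≈ 99.70%


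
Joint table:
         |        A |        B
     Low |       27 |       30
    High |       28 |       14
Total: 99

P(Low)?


P(Low) = (27+30)/99 = 57/99 = 19/33

P(Low) = 19/33 ≈ 57.58%


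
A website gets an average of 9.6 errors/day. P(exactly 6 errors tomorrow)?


Poisson(λ=9.6): P(X=6) = e^(-λ)×λ^k/k!
= e^(-9.6) × 9.6^6 / 6!
≈ 6.772873649e-05 × 782757.789696 / 720 ≈ 0.073632

P(X=6) ≈ 0.073632 ≈ 7.36%


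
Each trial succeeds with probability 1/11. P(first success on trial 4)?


Geometric: P(X=4) = (1-p)^(k-1)×p = (10/11)^3×1/11 = 1000/14641

P(X=4) = 1000/14641 ≈ 6.83%


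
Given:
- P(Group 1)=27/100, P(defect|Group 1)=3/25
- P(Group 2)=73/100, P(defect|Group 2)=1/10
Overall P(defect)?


P(B) = Σ P(B|Aᵢ)×P(Aᵢ)
  3/25×27/100 = 81/2500
  1/10×73/100 = 73/1000
Sum = 527/5000

P(defect) = 527/5000 ≈ 10.54%


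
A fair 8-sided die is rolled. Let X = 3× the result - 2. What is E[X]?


E[die] = (1+8)/2 = 9/2
E[X] = 3×9/2 - 2 = 23/2

E[X] = 23/2


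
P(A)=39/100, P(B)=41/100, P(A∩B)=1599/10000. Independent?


P(A)×P(B) = 1599/10000
P(A∩B) = 1599/10000
Equal ✓ → Independent

Yes, independent


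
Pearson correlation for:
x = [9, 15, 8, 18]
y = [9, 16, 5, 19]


n=4, Σx=50, Σy=49, Σxy=703, Σx²=694, Σy²=723
r = (4×703 - 50×49)/√((4×694 - 50²)(4×723 - 49²))
= 362/√(276×491) = 362/√135516 ≈ 362/368.1250 ≈ 0.9834

r ≈ 0.9834


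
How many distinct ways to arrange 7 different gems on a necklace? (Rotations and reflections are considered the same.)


Free circular arrangements: rotations and reflections both identified.
(n-1)!/2 = 6!/2 = 720/2 = 360

360


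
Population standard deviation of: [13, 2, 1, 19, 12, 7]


Mean = 54/6 = 9
  (13-9)²=16
  (2-9)²=49
  (1-9)²=64
  (19-9)²=100
  (12-9)²=9
  (7-9)²=4
Σ(x-μ)² = 242
σ² = 242/6 = 121/3

σ = √(121/3) ≈ 6.3509


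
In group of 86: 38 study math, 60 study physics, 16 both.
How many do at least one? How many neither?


|A∪B| = 38+60-16 = 82
Neither = 86-82 = 4

At least one: 82; Neither: 4


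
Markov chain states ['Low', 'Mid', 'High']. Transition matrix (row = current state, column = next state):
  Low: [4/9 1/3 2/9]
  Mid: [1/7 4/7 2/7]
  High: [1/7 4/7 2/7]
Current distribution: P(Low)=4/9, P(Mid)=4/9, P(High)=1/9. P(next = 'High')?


P(next=High) = Σᵢ P(now=i)×P(i→High)
= 4/9×2/9 + 4/9×2/7 + 1/9×2/7
= 8/81 + 8/63 + 2/63 = 146/567

P = 146/567 ≈ 0.2575


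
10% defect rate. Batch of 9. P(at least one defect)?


P(all good) = (9/10)^9 = 387420489/1000000000
P(≥1 defect) = 612579511/1000000000

P = 612579511/1000000000 ≈ 61.26%


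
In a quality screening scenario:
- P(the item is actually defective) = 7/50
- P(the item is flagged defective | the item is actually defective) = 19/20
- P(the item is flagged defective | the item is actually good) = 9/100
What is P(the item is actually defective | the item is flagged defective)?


Using Bayes' theorem:
P(A|B) = P(B|A)·P(A) / P(B)

P(the item is flagged defective) = 19/20 × 7/50 + 9/100 × 43/50
= 133/1000 + 387/5000 = 263/1250

P(the item is actually defective|the item is flagged defective) = (133/1000) / (263/1250) = 665/1052

P(the item is actually defective|the item is flagged defective) = 665/1052 ≈ 63.21%


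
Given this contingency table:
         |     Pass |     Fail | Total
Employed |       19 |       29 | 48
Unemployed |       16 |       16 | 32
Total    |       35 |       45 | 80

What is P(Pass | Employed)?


P(Pass | Employed) = 19/(19+29) = 19/48

P(Pass|Employed) = 19/48 ≈ 39.58%


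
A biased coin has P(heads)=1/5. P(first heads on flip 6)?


Geometric: P(X=6) = (1-p)^(k-1)×p = (4/5)^5×1/5 = 1024/15625

P(X=6) = 1024/15625 ≈ 6.55%


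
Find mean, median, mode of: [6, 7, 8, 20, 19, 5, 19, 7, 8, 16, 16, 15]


Sorted: [5, 6, 7, 7, 8, 8, 15, 16, 16, 19, 19, 20]
Mean = 146/12 = 73/6
Median = 23/2
Freq: {6: 1, 7: 2, 8: 2, 20: 1, 19: 2, 5: 1, 16: 2, 15: 1}
Mode: [7, 8, 16, 19]

Mean=73/6, Median=23/2, Mode=[7, 8, 16, 19]


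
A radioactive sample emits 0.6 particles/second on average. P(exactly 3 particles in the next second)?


Poisson(λ=0.6): P(X=3) = e^(-λ)×λ^k/k!
= e^(-0.6) × 0.6^3 / 3!
≈ 0.5488116361 × 0.216 / 6 ≈ 0.019757

P(X=3) ≈ 0.019757 ≈ 1.98%


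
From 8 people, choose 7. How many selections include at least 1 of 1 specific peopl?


Complement: C(8,7) - C(7,7) = 8 - 1 = 7

7


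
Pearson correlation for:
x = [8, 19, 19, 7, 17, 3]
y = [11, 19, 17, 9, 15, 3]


n=6, Σx=73, Σy=74, Σxy=1099, Σx²=1133, Σy²=1086
r = (6×1099 - 73×74)/√((6×1133 - 73²)(6×1086 - 74²))
= 1192/√(1469×1040) = 1192/√1527760 ≈ 1192/1236.0259 ≈ 0.9644

r ≈ 0.9644


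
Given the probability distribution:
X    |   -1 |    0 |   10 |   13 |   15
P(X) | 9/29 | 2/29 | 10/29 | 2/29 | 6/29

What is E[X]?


E[X] = Σ x·P(X=x)
= (-1)×(9/29) + (0)×(2/29) + (10)×(10/29) + (13)×(2/29) + (15)×(6/29)
= 207/29

E[X] = 207/29


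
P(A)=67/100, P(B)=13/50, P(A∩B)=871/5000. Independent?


P(A)×P(B) = 871/5000
P(A∩B) = 871/5000
Equal ✓ → Independent

Yes, independent


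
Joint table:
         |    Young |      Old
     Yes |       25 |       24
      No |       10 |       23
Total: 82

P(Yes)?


P(Yes) = (25+24)/82 = 49/82

P(Yes) = 49/82 ≈ 59.76%


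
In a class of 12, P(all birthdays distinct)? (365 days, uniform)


P(all different) = Π(365-i)/365 for i=0..11
= (365/365)×(364/365)×...×(354/365)
= 0.832975

P ≈ 0.8330 ≈ 83.30%


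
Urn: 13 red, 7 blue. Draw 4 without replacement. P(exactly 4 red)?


Hypergeometric: C(13,4)×C(7,0)/C(20,4)
= 715×1/4845 = 143/969

P(X=4) = 143/969 ≈ 14.76%


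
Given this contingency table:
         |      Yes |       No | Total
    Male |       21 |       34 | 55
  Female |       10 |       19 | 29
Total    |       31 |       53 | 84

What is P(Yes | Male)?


P(Yes | Male) = 21/(21+34) = 21/55

P(Yes|Male) = 21/55 ≈ 38.18%


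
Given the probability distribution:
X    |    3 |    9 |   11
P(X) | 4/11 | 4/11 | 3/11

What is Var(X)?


E[X] = 81/11
E[X²] = 723/11
Var(X) = E[X²] - (E[X])² = 723/11 - 6561/121 = 1392/121

Var(X) = 1392/121 ≈ 11.5041


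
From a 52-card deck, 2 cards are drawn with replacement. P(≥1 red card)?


P(not a red card) = 26/52 = 1/2
P(none in 2 draws) = (1/2)^2 = 1/4
P(≥1 red card) = 1 - 1/4 = 3/4

P = 3/4 ≈ 75.00%


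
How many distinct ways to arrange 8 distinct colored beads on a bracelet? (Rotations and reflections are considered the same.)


Free circular arrangements: rotations and reflections both identified.
(n-1)!/2 = 7!/2 = 5040/2 = 2520

2520


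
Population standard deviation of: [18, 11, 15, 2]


Mean = 46/4 = 23/2
  (18-23/2)²=169/4
  (11-23/2)²=1/4
  (15-23/2)²=49/4
  (2-23/2)²=361/4
Σ(x-μ)² = 145
σ² = 145/4

σ = √(145/4) ≈ 6.0208


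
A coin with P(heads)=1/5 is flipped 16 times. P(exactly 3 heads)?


Binomial: P(X=3) = C(16,3)×p^3×(1-p)^13
= 560 × 1/125 × 67108864/1220703125 = 7516192768/30517578125

P(X=3) = 7516192768/30517578125 ≈ 24.63%


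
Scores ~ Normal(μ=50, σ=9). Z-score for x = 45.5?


z = (x - μ)/σ = (45.5 - 50)/9 = -0.5

z = -0.5


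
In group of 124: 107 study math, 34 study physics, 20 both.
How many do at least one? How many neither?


|A∪B| = 107+34-20 = 121
Neither = 124-121 = 3

At least one: 121; Neither: 3


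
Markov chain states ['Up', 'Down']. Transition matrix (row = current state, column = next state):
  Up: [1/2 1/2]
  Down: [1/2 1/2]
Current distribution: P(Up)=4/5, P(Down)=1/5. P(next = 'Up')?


P(next=Up) = Σᵢ P(now=i)×P(i→Up)
= 4/5×1/2 + 1/5×1/2
= 2/5 + 1/10 = 1/2

P = 1/2 ≈ 0.5000


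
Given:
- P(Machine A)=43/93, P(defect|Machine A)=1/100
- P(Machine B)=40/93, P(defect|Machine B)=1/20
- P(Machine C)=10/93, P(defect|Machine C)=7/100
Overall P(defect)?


P(B) = Σ P(B|Aᵢ)×P(Aᵢ)
  1/100×43/93 = 43/9300
  1/20×40/93 = 2/93
  7/100×10/93 = 7/930
Sum = 313/9300

P(defect) = 313/9300 ≈ 3.37%


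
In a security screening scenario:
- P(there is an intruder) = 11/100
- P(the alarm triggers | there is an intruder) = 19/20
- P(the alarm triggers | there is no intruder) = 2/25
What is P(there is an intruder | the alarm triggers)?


Using Bayes' theorem:
P(A|B) = P(B|A)·P(A) / P(B)

P(the alarm triggers) = 19/20 × 11/100 + 2/25 × 89/100
= 209/2000 + 89/1250 = 1757/10000

P(there is an intruder|the alarm triggers) = (209/2000) / (1757/10000) = 1045/1757

P(there is an intruder|the alarm triggers) = 1045/1757 ≈ 59.48%


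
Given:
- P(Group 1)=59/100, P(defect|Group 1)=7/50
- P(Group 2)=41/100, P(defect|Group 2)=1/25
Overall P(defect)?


P(B) = Σ P(B|Aᵢ)×P(Aᵢ)
  7/50×59/100 = 413/5000
  1/25×41/100 = 41/2500
Sum = 99/1000

P(defect) = 99/1000 ≈ 9.90%


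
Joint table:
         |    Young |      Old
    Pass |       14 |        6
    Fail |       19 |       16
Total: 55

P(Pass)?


P(Pass) = (14+6)/55 = 20/55 = 4/11

P(Pass) = 4/11 ≈ 36.36%


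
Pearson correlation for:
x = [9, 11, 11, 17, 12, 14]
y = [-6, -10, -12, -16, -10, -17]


n=6, Σx=74, Σy=-71, Σxy=-926, Σx²=952, Σy²=925
r = (6×(-926) - 74×(-71))/√((6×952 - 74²)(6×925 - (-71)²))
= -302/√(236×509) = -302/√120124 ≈ -302/346.5891 ≈ -0.8713

r ≈ -0.8713


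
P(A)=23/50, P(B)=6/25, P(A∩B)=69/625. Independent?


P(A)×P(B) = 69/625
P(A∩B) = 69/625
Equal ✓ → Independent

Yes, independent


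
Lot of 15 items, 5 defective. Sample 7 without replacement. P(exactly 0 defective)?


Hypergeometric: C(5,0)×C(10,7)/C(15,7)
= 1×120/6435 = 8/429

P(X=0) = 8/429 ≈ 1.86%


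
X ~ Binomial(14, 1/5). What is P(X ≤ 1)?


P(X ≤ 1) = Σ P(X=i) for i=0..1
P(X=0) = 268435456/6103515625
P(X=1) = 939524096/6103515625
Sum = 1207959552/6103515625

P(X ≤ 1) = 1207959552/6103515625 ≈ 19.79%


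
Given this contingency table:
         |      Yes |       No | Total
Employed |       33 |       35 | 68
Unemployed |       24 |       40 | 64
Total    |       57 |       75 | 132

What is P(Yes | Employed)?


P(Yes | Employed) = 33/(33+35) = 33/68

P(Yes|Employed) = 33/68 ≈ 48.53%


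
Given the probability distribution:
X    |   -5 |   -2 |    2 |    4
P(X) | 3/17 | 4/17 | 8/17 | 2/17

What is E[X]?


E[X] = Σ x·P(X=x)
= (-5)×(3/17) + (-2)×(4/17) + (2)×(8/17) + (4)×(2/17)
= 1/17

E[X] = 1/17


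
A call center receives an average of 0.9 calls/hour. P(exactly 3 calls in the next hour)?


Poisson(λ=0.9): P(X=3) = e^(-λ)×λ^k/k!
= e^(-0.9) × 0.9^3 / 3!
≈ 0.4065696597 × 0.729 / 6 ≈ 0.049398

P(X=3) ≈ 0.049398 ≈ 4.94%


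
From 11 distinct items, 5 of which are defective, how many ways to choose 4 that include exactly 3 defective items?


Choose 3 of the 5 defective items and 1 of the other 6 items:
C(5,3)×C(6,1) = 10×6 = 60

60


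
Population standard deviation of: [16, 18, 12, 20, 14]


Mean = 80/5 = 16
  (16-16)²=0
  (18-16)²=4
  (12-16)²=16
  (20-16)²=16
  (14-16)²=4
Σ(x-μ)² = 40
σ² = 40/5 = 8

σ = √(8) ≈ 2.8284


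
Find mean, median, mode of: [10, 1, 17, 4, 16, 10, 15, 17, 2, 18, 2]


Sorted: [1, 2, 2, 4, 10, 10, 15, 16, 17, 17, 18]
Mean = 112/11
Median = 10
Freq: {10: 2, 1: 1, 17: 2, 4: 1, 16: 1, 15: 1, 2: 2, 18: 1}
Mode: [2, 10, 17]

Mean=112/11, Median=10, Mode=[2, 10, 17]


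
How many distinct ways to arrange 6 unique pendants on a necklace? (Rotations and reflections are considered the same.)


Free circular arrangements: rotations and reflections both identified.
(n-1)!/2 = 5!/2 = 120/2 = 60

60


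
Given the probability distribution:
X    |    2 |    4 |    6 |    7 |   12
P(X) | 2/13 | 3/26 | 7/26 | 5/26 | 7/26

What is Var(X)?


E[X] = 181/26
E[X²] = 1569/26
Var(X) = E[X²] - (E[X])² = 1569/26 - 32761/676 = 8033/676

Var(X) = 8033/676 ≈ 11.8831


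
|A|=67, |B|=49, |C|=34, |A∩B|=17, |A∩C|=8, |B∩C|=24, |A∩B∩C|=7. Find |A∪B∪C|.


|A∪B∪C| = 67+49+34-17-8-24+7 = 108

|A∪B∪C| = 108


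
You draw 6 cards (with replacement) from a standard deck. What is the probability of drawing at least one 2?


P(not a 2) = 48/52 = 12/13
P(none in 6 draws) = (12/13)^6 = 2985984/4826809
P(≥1 2) = 1 - 2985984/4826809 = 1840825/4826809

P = 1840825/4826809 ≈ 38.14%


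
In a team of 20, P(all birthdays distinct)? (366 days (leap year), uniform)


P(all different) = Π(366-i)/366 for i=0..19
= (366/366)×(365/366)×...×(347/366)
= 0.589430

P ≈ 0.5894 ≈ 58.94%


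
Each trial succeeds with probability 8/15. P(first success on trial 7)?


Geometric: P(X=7) = (1-p)^(k-1)×p = (7/15)^6×8/15 = 941192/170859375

P(X=7) = 941192/170859375 ≈ 0.55%


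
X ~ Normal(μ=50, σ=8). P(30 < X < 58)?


z₁=(30-50)/8=-2.5, z₂=(58-50)/8=1.0
P = Φ(1.0) - Φ(-2.5) = 0.841345 - 0.006210 = 0.835135 ≈ 0.8351

P(30 < X < 58) ≈ 0.8351


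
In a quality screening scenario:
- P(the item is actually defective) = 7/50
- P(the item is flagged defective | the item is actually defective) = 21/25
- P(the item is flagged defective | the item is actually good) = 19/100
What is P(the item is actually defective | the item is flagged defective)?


Using Bayes' theorem:
P(A|B) = P(B|A)·P(A) / P(B)

P(the item is flagged defective) = 21/25 × 7/50 + 19/100 × 43/50
= 147/1250 + 817/5000 = 281/1000

P(the item is actually defective|the item is flagged defective) = (147/1250) / (281/1000) = 588/1405

P(the item is actually defective|the item is flagged defective) = 588/1405 ≈ 41.85%


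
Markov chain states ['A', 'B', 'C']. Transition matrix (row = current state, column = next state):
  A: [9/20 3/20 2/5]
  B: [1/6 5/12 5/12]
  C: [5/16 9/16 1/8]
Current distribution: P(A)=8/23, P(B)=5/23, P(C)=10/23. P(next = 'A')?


P(next=A) = Σᵢ P(now=i)×P(i→A)
= 8/23×9/20 + 5/23×1/6 + 10/23×5/16
= 18/115 + 5/138 + 25/184 = 907/2760

P = 907/2760 ≈ 0.3286


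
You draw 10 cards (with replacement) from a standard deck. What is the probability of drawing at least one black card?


P(not a black card) = 26/52 = 1/2
P(none in 10 draws) = (1/2)^10 = 1/1024
P(≥1 black card) = 1 - 1/1024 = 1023/1024

P = 1023/1024 ≈ 99.90%


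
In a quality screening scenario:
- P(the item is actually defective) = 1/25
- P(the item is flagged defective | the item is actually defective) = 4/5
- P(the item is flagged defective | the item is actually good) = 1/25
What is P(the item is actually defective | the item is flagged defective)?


Using Bayes' theorem:
P(A|B) = P(B|A)·P(A) / P(B)

P(the item is flagged defective) = 4/5 × 1/25 + 1/25 × 24/25
= 4/125 + 24/625 = 44/625

P(the item is actually defective|the item is flagged defective) = (4/125) / (44/625) = 5/11

P(the item is actually defective|the item is flagged defective) = 5/11 ≈ 45.45%


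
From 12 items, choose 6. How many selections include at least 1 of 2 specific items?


Complement: C(12,6) - C(10,6) = 924 - 210 = 714

714


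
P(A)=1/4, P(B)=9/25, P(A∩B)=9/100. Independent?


P(A)×P(B) = 9/100
P(A∩B) = 9/100
Equal ✓ → Independent

Yes, independent


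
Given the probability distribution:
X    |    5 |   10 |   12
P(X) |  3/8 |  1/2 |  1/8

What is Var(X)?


E[X] = 67/8
E[X²] = 619/8
Var(X) = E[X²] - (E[X])² = 619/8 - 4489/64 = 463/64

Var(X) = 463/64 ≈ 7.2344


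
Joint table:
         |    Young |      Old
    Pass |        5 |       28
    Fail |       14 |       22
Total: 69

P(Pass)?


P(Pass) = (5+28)/69 = 33/69 = 11/23

P(Pass) = 11/23 ≈ 47.83%


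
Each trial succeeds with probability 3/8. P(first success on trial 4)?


Geometric: P(X=4) = (1-p)^(k-1)×p = (5/8)^3×3/8 = 375/4096

P(X=4) = 375/4096 ≈ 9.16%


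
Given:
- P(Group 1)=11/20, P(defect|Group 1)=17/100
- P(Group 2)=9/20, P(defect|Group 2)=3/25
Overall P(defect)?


P(B) = Σ P(B|Aᵢ)×P(Aᵢ)
  17/100×11/20 = 187/2000
  3/25×9/20 = 27/500
Sum = 59/400

P(defect) = 59/400 ≈ 14.75%


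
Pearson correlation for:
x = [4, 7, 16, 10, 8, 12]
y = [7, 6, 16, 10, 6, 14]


n=6, Σx=57, Σy=59, Σxy=642, Σx²=629, Σy²=673
r = (6×642 - 57×59)/√((6×629 - 57²)(6×673 - 59²))
= 489/√(525×557) = 489/√292425 ≈ 489/540.7633 ≈ 0.9043

r ≈ 0.9043


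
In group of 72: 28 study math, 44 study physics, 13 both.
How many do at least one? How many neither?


|A∪B| = 28+44-13 = 59
Neither = 72-59 = 13

At least one: 59; Neither: 13


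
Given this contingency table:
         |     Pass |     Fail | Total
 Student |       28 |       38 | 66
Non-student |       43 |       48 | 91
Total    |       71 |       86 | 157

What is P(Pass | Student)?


P(Pass | Student) = 28/(28+38) = 28/66 = 14/33

P(Pass|Student) = 14/33 ≈ 42.42%


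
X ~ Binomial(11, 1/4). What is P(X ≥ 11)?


P(X ≥ 11) = Σ P(X=i) for i=11..11
P(X=11) = 1/4194304
Sum = 1/4194304

P(X ≥ 11) = 1/4194304 ≈ 0.00%


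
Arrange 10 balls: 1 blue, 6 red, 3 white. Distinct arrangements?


10!/(1!×6!×3!) = 840

840


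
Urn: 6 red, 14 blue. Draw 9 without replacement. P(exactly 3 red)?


Hypergeometric: C(6,3)×C(14,6)/C(20,9)
= 20×3003/167960 = 231/646

P(X=3) = 231/646 ≈ 35.76%


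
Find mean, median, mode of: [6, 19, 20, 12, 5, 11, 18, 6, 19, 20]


Sorted: [5, 6, 6, 11, 12, 18, 19, 19, 20, 20]
Mean = 136/10 = 68/5
Median = 15
Freq: {6: 2, 19: 2, 20: 2, 12: 1, 5: 1, 11: 1, 18: 1}
Mode: [6, 19, 20]

Mean=68/5, Median=15, Mode=[6, 19, 20]


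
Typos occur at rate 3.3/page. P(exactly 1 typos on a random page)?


Poisson(λ=3.3): P(X=1) = e^(-λ)×λ^k/k!
= e^(-3.3) × 3.3^1 / 1!
≈ 0.0368831674 × 3.3 / 1 ≈ 0.121714

P(X=1) ≈ 0.121714 ≈ 12.17%


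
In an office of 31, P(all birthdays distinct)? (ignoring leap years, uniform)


P(all different) = Π(365-i)/365 for i=0..30
= (365/365)×(364/365)×...×(335/365)
= 0.269545

P ≈ 0.2695 ≈ 26.95%


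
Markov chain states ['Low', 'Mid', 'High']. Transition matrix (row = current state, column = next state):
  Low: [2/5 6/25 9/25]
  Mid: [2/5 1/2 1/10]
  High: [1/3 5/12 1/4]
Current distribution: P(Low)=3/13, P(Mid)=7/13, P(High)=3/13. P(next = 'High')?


P(next=High) = Σᵢ P(now=i)×P(i→High)
= 3/13×9/25 + 7/13×1/10 + 3/13×1/4
= 27/325 + 7/130 + 3/52 = 253/1300

P = 253/1300 ≈ 0.1946


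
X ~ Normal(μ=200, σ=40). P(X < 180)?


z = (180-200)/40 = -0.5
P(Z < -0.5) = 0.3085

P(X < 180) ≈ 0.3085


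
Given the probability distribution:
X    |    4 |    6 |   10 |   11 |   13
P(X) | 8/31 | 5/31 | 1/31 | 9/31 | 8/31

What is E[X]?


E[X] = Σ x·P(X=x)
= (4)×(8/31) + (6)×(5/31) + (10)×(1/31) + (11)×(9/31) + (13)×(8/31)
= 275/31

E[X] = 275/31


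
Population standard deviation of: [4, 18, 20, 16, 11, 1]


Mean = 70/6 = 35/3
  (4-35/3)²=529/9
  (18-35/3)²=361/9
  (20-35/3)²=625/9
  (16-35/3)²=169/9
  (11-35/3)²=4/9
  (1-35/3)²=1024/9
Σ(x-μ)² = 904/3
σ² = (904/3)/6 = 452/9

σ = √(452/9) ≈ 7.0868


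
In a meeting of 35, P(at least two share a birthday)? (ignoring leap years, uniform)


P(all different) = Π(365-i)/365 for i=0..34
= 0.185617
P(match) = 1 - 0.185617 = 0.814383

P ≈ 0.8144 ≈ 81.44%


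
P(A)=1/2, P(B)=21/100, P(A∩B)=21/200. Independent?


P(A)×P(B) = 21/200
P(A∩B) = 21/200
Equal ✓ → Independent

Yes, independent


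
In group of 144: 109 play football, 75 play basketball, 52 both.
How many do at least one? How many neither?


|A∪B| = 109+75-52 = 132
Neither = 144-132 = 12

At least one: 132; Neither: 12


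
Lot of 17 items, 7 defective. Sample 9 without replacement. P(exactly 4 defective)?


Hypergeometric: C(7,4)×C(10,5)/C(17,9)
= 35×252/24310 = 882/2431

P(X=4) = 882/2431 ≈ 36.28%


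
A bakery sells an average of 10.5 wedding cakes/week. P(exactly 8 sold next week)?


Poisson(λ=10.5): P(X=8) = e^(-λ)×λ^k/k!
= e^(-10.5) × 10.5^8 / 8!
≈ 2.753644935e-05 × 147745544.379 / 40320 ≈ 0.100902

P(X=8) ≈ 0.100902 ≈ 10.09%


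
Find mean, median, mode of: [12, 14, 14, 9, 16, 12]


Sorted: [9, 12, 12, 14, 14, 16]
Mean = 77/6
Median = 13
Freq: {12: 2, 14: 2, 9: 1, 16: 1}
Mode: [12, 14]

Mean=77/6, Median=13, Mode=[12, 14]


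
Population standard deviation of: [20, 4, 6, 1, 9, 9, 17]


Mean = 66/7
  (20-66/7)²=5476/49
  (4-66/7)²=1444/49
  (6-66/7)²=576/49
  (1-66/7)²=3481/49
  (9-66/7)²=9/49
  (9-66/7)²=9/49
  (17-66/7)²=2809/49
Σ(x-μ)² = 1972/7
σ² = (1972/7)/7 = 1972/49

σ = √(1972/49) ≈ 6.3439


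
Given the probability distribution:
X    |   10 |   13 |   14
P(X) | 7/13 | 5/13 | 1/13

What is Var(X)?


E[X] = 149/13
E[X²] = 1741/13
Var(X) = E[X²] - (E[X])² = 1741/13 - 22201/169 = 432/169

Var(X) = 432/169 ≈ 2.5562


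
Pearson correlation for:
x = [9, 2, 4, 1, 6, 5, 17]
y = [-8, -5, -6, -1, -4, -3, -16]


n=7, Σx=44, Σy=-43, Σxy=-418, Σx²=452, Σy²=407
r = (7×(-418) - 44×(-43))/√((7×452 - 44²)(7×407 - (-43)²))
= -1034/√(1228×1000) = -1034/√1228000 ≈ -1034/1108.1516 ≈ -0.9331

r ≈ -0.9331


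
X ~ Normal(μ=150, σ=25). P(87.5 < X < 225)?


z₁=(87.5-150)/25=-2.5, z₂=(225-150)/25=3.0
P = Φ(3.0) - Φ(-2.5) = 0.998650 - 0.006210 = 0.992440 ≈ 0.9924

P(87.5 < X < 225) ≈ 0.9924


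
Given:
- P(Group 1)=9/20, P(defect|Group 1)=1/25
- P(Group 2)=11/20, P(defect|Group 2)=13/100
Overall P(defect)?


P(B) = Σ P(B|Aᵢ)×P(Aᵢ)
  1/25×9/20 = 9/500
  13/100×11/20 = 143/2000
Sum = 179/2000

P(defect) = 179/2000 ≈ 8.95%


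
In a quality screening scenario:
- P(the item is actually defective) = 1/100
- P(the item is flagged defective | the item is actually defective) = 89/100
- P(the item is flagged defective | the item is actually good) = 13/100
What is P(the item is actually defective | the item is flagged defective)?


Using Bayes' theorem:
P(A|B) = P(B|A)·P(A) / P(B)

P(the item is flagged defective) = 89/100 × 1/100 + 13/100 × 99/100
= 89/10000 + 1287/10000 = 86/625

P(the item is actually defective|the item is flagged defective) = (89/10000) / (86/625) = 89/1376

P(the item is actually defective|the item is flagged defective) = 89/1376 ≈ 6.47%


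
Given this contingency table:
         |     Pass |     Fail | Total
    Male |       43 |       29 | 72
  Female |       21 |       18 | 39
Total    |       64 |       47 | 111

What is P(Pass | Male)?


P(Pass | Male) = 43/(43+29) = 43/72

P(Pass|Male) = 43/72 ≈ 59.72%


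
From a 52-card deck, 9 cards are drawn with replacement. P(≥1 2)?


P(not a 2) = 48/52 = 12/13
P(none in 9 draws) = (12/13)^9 = 5159780352/10604499373
P(≥1 2) = 1 - 5159780352/10604499373 = 5444719021/10604499373

P = 5444719021/10604499373 ≈ 51.34%


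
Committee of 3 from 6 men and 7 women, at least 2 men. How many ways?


Count by #men:
  2M,1W: C(6,2)×C(7,1)=105
  3M,0W: C(6,3)×C(7,0)=20
Total = 125

125


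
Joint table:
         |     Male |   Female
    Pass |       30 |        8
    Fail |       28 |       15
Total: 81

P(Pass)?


P(Pass) = (30+8)/81 = 38/81

P(Pass) = 38/81 ≈ 46.91%


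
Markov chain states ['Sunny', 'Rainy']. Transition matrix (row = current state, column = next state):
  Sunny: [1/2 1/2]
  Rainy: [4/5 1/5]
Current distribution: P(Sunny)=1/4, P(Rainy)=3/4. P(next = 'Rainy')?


P(next=Rainy) = Σᵢ P(now=i)×P(i→Rainy)
= 1/4×1/2 + 3/4×1/5
= 1/8 + 3/20 = 11/40

P = 11/40 ≈ 0.2750


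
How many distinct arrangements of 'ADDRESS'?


Letters: 7, freq: {'A': 1, 'D': 2, 'R': 1, 'E': 1, 'S': 2}
7!/(1!×2!×1!×1!×2!) = 5040/4 = 1260

1260


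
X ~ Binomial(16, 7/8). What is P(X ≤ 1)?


P(X ≤ 1) = Σ P(X=i) for i=0..1
P(X=0) = 1/281474976710656
P(X=1) = 7/17592186044416
Sum = 113/281474976710656

P(X ≤ 1) = 113/281474976710656 ≈ 0.00%


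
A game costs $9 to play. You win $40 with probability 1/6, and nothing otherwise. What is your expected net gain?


E[gain] = (40-9)×1/6 + (-9)×5/6
= 31/6 - 15/2 = -7/3

Expected net gain = $-7/3 ≈ $-2.33


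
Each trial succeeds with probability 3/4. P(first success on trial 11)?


Geometric: P(X=11) = (1-p)^(k-1)×p = (1/4)^10×3/4 = 3/4194304

P(X=11) = 3/4194304 ≈ 0.00%


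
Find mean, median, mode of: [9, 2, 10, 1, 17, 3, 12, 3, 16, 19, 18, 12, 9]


Sorted: [1, 2, 3, 3, 9, 9, 10, 12, 12, 16, 17, 18, 19]
Mean = 131/13
Median = 10
Freq: {9: 2, 2: 1, 10: 1, 1: 1, 17: 1, 3: 2, 12: 2, 16: 1, 19: 1, 18: 1}
Mode: [3, 9, 12]

Mean=131/13, Median=10, Mode=[3, 9, 12]


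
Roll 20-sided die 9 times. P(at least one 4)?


P(no 4)^9 = (19/20)^9 = 322687697779/512000000000
P(≥1) = 1 - 322687697779/512000000000 = 189312302221/512000000000

P = 189312302221/512000000000 ≈ 36.98%


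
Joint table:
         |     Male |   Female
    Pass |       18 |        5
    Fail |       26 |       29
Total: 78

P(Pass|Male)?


P(Pass|Male) = 18/(18+26) = 18/44 = 9/22

P = 9/22 ≈ 40.91%


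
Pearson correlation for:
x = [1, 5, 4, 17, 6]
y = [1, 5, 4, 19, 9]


n=5, Σx=33, Σy=38, Σxy=419, Σx²=367, Σy²=484
r = (5×419 - 33×38)/√((5×367 - 33²)(5×484 - 38²))
= 841/√(746×976) = 841/√728096 ≈ 841/853.2854 ≈ 0.9856

r ≈ 0.9856


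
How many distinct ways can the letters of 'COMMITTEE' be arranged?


Letters: 9, freq: {'C': 1, 'O': 1, 'M': 2, 'I': 1, 'T': 2, 'E': 2}
9!/(1!×1!×2!×1!×2!×2!) = 362880/8 = 45360

45360


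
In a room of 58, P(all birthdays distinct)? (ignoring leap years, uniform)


P(all different) = Π(365-i)/365 for i=0..57
= (365/365)×(364/365)×...×(308/365)
= 0.008335

P ≈ 0.0083 ≈ 0.83%


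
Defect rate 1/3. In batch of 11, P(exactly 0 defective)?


Binomial: P(X=0) = C(11,0)×p^0×(1-p)^11
= 1 × 1 × 2048/177147 = 2048/177147

P(X=0) = 2048/177147 ≈ 1.16%


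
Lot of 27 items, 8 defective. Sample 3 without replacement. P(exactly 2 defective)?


Hypergeometric: C(8,2)×C(19,1)/C(27,3)
= 28×19/2925 = 532/2925

P(X=2) = 532/2925 ≈ 18.19%
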